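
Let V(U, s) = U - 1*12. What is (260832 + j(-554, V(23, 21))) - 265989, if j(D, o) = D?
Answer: -5711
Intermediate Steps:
V(U, s) = -12 + U (V(U, s) = U - 12 = -12 + U)
(260832 + j(-554, V(23, 21))) - 265989 = (260832 - 554) - 265989 = 260278 - 265989 = -5711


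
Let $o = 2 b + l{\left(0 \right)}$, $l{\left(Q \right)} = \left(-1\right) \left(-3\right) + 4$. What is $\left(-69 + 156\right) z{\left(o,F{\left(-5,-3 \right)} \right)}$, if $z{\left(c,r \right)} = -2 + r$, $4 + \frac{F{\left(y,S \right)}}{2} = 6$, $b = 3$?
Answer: $174$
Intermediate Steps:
$l{\left(Q \right)} = 7$ ($l{\left(Q \right)} = 3 + 4 = 7$)
$F{\left(y,S \right)} = 4$ ($F{\left(y,S \right)} = -8 + 2 \cdot 6 = -8 + 12 = 4$)
$o = 13$ ($o = 2 \cdot 3 + 7 = 6 + 7 = 13$)
$\left(-69 + 156\right) z{\left(o,F{\left(-5,-3 \right)} \right)} = \left(-69 + 156\right) \left(-2 + 4\right) = 87 \cdot 2 = 174$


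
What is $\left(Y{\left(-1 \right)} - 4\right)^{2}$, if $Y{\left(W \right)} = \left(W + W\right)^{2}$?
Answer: $0$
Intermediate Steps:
$Y{\left(W \right)} = 4 W^{2}$ ($Y{\left(W \right)} = \left(2 W\right)^{2} = 4 W^{2}$)
$\left(Y{\left(-1 \right)} - 4\right)^{2} = \left(4 \left(-1\right)^{2} - 4\right)^{2} = \left(4 \cdot 1 - 4\right)^{2} = \left(4 - 4\right)^{2} = 0^{2} = 0$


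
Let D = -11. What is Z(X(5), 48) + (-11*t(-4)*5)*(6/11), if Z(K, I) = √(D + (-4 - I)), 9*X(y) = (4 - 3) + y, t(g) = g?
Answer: 120 + 3*I*√7 ≈ 120.0 + 7.9373*I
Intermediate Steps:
X(y) = ⅑ + y/9 (X(y) = ((4 - 3) + y)/9 = (1 + y)/9 = ⅑ + y/9)
Z(K, I) = √(-15 - I) (Z(K, I) = √(-11 + (-4 - I)) = √(-15 - I))
Z(X(5), 48) + (-11*t(-4)*5)*(6/11) = √(-15 - 1*48) + (-(-44)*5)*(6/11) = √(-15 - 48) + (-11*(-20))*(6*(1/11)) = √(-63) + 220*(6/11) = 3*I*√7 + 120 = 120 + 3*I*√7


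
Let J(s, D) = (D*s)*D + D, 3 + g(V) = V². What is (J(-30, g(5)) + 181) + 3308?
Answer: -11009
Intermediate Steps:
g(V) = -3 + V²
J(s, D) = D + s*D² (J(s, D) = s*D² + D = D + s*D²)
(J(-30, g(5)) + 181) + 3308 = ((-3 + 5²)*(1 + (-3 + 5²)*(-30)) + 181) + 3308 = ((-3 + 25)*(1 + (-3 + 25)*(-30)) + 181) + 3308 = (22*(1 + 22*(-30)) + 181) + 3308 = (22*(1 - 660) + 181) + 3308 = (22*(-659) + 181) + 3308 = (-14498 + 181) + 3308 = -14317 + 3308 = -11009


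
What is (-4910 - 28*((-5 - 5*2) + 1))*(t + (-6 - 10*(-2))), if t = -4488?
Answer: 20213532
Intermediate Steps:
(-4910 - 28*((-5 - 5*2) + 1))*(t + (-6 - 10*(-2))) = (-4910 - 28*((-5 - 5*2) + 1))*(-4488 + (-6 - 10*(-2))) = (-4910 - 28*((-5 - 10) + 1))*(-4488 + (-6 + 20)) = (-4910 - 28*(-15 + 1))*(-4488 + 14) = (-4910 - 28*(-14))*(-4474) = (-4910 + 392)*(-4474) = -4518*(-4474) = 20213532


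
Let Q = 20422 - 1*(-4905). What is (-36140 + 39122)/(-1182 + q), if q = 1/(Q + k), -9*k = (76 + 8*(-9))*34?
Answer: -226440158/89755955 ≈ -2.5228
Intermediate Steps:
k = -136/9 (k = -(76 + 8*(-9))*34/9 = -(76 - 72)*34/9 = -4*34/9 = -1/9*136 = -136/9 ≈ -15.111)
Q = 25327 (Q = 20422 + 4905 = 25327)
q = 9/227807 (q = 1/(25327 - 136/9) = 1/(227807/9) = 9/227807 ≈ 3.9507e-5)
(-36140 + 39122)/(-1182 + q) = (-36140 + 39122)/(-1182 + 9/227807) = 2982/(-269267865/227807) = 2982*(-227807/269267865) = -226440158/89755955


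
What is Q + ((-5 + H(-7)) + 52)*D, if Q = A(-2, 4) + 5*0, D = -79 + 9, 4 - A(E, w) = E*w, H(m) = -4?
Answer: -2998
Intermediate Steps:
A(E, w) = 4 - E*w
D = -70
Q = 12 (Q = (4 - 1*(-2)*4) + 5*0 = (4 + 8) + 0 = 12 + 0 = 12)
Q + ((-5 + H(-7)) + 52)*D = 12 + ((-5 - 4) + 52)*(-70) = 12 + (-9 + 52)*(-70) = 12 + 43*(-70) = 12 - 3010 = -2998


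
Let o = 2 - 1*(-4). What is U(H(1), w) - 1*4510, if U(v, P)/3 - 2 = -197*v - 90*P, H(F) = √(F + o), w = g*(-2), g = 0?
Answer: -4504 - 591*√7 ≈ -6067.6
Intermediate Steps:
o = 6 (o = 2 + 4 = 6)
w = 0 (w = 0*(-2) = 0)
H(F) = √(6 + F) (H(F) = √(F + 6) = √(6 + F))
U(v, P) = 6 - 591*v - 270*P (U(v, P) = 6 + 3*(-197*v - 90*P) = 6 + (-591*v - 270*P) = 6 - 591*v - 270*P)
U(H(1), w) - 1*4510 = (6 - 591*√(6 + 1) - 270*0) - 1*4510 = (6 - 591*√7 + 0) - 4510 = (6 - 591*√7) - 4510 = -4504 - 591*√7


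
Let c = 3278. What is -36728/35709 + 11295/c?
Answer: 282938771/117054102 ≈ 2.4172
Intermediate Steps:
-36728/35709 + 11295/c = -36728/35709 + 11295/3278 = 282938771/117054102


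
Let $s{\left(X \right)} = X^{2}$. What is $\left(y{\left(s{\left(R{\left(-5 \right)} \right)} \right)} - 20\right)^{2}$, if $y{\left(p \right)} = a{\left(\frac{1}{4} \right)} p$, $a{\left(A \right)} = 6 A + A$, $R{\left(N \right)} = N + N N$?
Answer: $462400$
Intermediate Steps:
$R{\left(N \right)} = N + N^{2}$
$a{\left(A \right)} = 7 A$
$y{\left(p \right)} = \frac{7 p}{4}$ ($y{\left(p \right)} = \frac{7}{4} p = 7 \cdot \frac{1}{4} p = \frac{7 p}{4}$)
$\left(y{\left(s{\left(R{\left(-5 \right)} \right)} \right)} - 20\right)^{2} = \left(\frac{7 \left(- 5 \left(1 - 5\right)\right)^{2}}{4} - 20\right)^{2} = \left(\frac{7 \left(\left(-5\right) \left(-4\right)\right)^{2}}{4} - 20\right)^{2} = \left(\frac{7 \cdot 20^{2}}{4} - 20\right)^{2} = \left(\frac{7}{4} \cdot 400 - 20\right)^{2} = \left(700 - 20\right)^{2} = 680^{2} = 462400$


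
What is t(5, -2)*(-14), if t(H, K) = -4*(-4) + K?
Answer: -196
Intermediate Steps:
t(H, K) = 16 + K
t(5, -2)*(-14) = (16 - 2)*(-14) = 14*(-14) = -196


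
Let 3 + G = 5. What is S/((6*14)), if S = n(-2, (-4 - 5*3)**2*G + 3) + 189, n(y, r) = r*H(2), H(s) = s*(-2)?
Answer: -2711/84 ≈ -32.274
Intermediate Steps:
H(s) = -2*s
G = 2 (G = -3 + 5 = 2)
n(y, r) = -4*r (n(y, r) = r*(-2*2) = r*(-4) = -4*r)
S = -2711 (S = -4*((-4 - 5*3)**2*2 + 3) + 189 = -4*((-4 - 15)**2*2 + 3) + 189 = -4*((-19)**2*2 + 3) + 189 = -4*(361*2 + 3) + 189 = -4*(722 + 3) + 189 = -4*725 + 189 = -2900 + 189 = -2711)
S/((6*14)) = -2711/(6*14) = -2711/84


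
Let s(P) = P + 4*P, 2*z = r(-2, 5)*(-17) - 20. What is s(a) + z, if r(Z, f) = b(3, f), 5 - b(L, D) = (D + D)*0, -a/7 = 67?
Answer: -4795/2 ≈ -2397.5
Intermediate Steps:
a = -469 (a = -7*67 = -469)
b(L, D) = 5 (b(L, D) = 5 - (D + D)*0 = 5 - 2*D*0 = 5 - 1*0 = 5 + 0 = 5)
r(Z, f) = 5
z = -105/2 (z = (5*(-17) - 20)/2 = (-85 - 20)/2 = (1/2)*(-105) = -105/2 ≈ -52.500)
s(P) = 5*P
s(a) + z = 5*(-469) - 105/2 = -2345 - 105/2 = -4795/2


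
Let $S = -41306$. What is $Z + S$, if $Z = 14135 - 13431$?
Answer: $-40602$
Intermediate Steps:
$Z = 704$
$Z + S = 704 - 41306 = -40602$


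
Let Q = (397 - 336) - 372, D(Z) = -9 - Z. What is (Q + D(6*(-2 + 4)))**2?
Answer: 110224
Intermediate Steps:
Q = -311 (Q = 61 - 372 = -311)
(Q + D(6*(-2 + 4)))**2 = (-311 + (-9 - 6*(-2 + 4)))**2 = (-311 + (-9 - 6*2))**2 = (-311 + (-9 - 1*12))**2 = (-311 + (-9 - 12))**2 = (-311 - 21)**2 = (-332)**2 = 110224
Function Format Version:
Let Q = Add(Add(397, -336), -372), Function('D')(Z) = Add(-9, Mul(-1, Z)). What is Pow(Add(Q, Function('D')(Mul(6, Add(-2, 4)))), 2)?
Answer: 110224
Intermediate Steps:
Q = -311 (Q = Add(61, -372) = -311)
Pow(Add(Q, Function('D')(Mul(6, Add(-2, 4)))), 2) = Pow(Add(-311, Add(-9, Mul(-1, Mul(6, Add(-2, 4))))), 2) = Pow(Add(-311, Add(-9, Mul(-1, Mul(6, 2)))), 2) = Pow(Add(-311, Add(-9, Mul(-1, 12))), 2) = Pow(Add(-311, Add(-9, -12)), 2) = Pow(Add(-311, -21), 2) = Pow(-332, 2) = 110224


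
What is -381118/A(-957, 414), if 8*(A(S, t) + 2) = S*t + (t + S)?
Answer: 3048944/396757 ≈ 7.6847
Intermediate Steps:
A(S, t) = -2 + S/8 + t/8 + S*t/8 (A(S, t) = -2 + (S*t + (t + S))/8 = -2 + (S*t + (S + t))/8 = -2 + (S + t + S*t)/8 = -2 + (S/8 + t/8 + S*t/8) = -2 + S/8 + t/8 + S*t/8)
-381118/A(-957, 414) = -381118/(-2 + (⅛)*(-957) + (⅛)*414 + (⅛)*(-957)*414) = -381118/(-2 - 957/8 + 207/4 - 198099/4) = -381118/(-396757/8) = -381118*(-8/396757) = 3048944/396757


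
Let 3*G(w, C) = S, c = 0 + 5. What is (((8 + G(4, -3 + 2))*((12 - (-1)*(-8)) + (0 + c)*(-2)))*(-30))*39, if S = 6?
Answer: 70200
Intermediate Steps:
c = 5
G(w, C) = 2 (G(w, C) = (⅓)*6 = 2)
(((8 + G(4, -3 + 2))*((12 - (-1)*(-8)) + (0 + c)*(-2)))*(-30))*39 = (((8 + 2)*((12 - (-1)*(-8)) + (0 + 5)*(-2)))*(-30))*39 = ((10*((12 - 1*8) + 5*(-2)))*(-30))*39 = ((10*((12 - 8) - 10))*(-30))*39 = ((10*(4 - 10))*(-30))*39 = ((10*(-6))*(-30))*39 = -60*(-30)*39 = 1800*39 = 70200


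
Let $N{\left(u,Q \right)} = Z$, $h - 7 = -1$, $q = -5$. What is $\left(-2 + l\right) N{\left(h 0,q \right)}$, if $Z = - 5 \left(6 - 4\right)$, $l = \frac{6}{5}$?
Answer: $8$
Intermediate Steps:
$h = 6$ ($h = 7 - 1 = 6$)
$l = \frac{6}{5}$ ($l = 6 \cdot \frac{1}{5} = \frac{6}{5} \approx 1.2$)
$Z = -10$ ($Z = \left(-5\right) 2 = -10$)
$N{\left(u,Q \right)} = -10$
$\left(-2 + l\right) N{\left(h 0,q \right)} = \left(-2 + \frac{6}{5}\right) \left(-10\right) = \left(- \frac{4}{5}\right) \left(-10\right) = 8$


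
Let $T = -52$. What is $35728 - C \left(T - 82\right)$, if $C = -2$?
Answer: $35460$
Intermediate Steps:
$35728 - C \left(T - 82\right) = 35728 - - 2 \left(-52 - 82\right) = 35728 - \left(-2\right) \left(-134\right) = 35728 - 268 = 35460$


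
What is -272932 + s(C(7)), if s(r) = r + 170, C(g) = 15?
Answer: -272747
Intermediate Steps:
s(r) = 170 + r
-272932 + s(C(7)) = -272932 + (170 + 15) = -272932 + 185 = -272747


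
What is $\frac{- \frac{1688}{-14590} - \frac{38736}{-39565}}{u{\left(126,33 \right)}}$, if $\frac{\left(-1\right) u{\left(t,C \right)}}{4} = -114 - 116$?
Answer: $\frac{15798599}{13276827050} \approx 0.0011899$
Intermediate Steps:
$u{\left(t,C \right)} = 920$ ($u{\left(t,C \right)} = - 4 \left(-114 - 116\right) = \left(-4\right) \left(-230\right) = 920$)
$\frac{- \frac{1688}{-14590} - \frac{38736}{-39565}}{u{\left(126,33 \right)}} = \frac{- \frac{1688}{-14590} - \frac{38736}{-39565}}{920} = \left(\left(-1688\right) \left(- \frac{1}{14590}\right) - - \frac{38736}{39565}\right) \frac{1}{920} = \left(\frac{844}{7295} + \frac{38736}{39565}\right) \frac{1}{920} = \frac{63194396}{57725335} \cdot \frac{1}{920} = \frac{15798599}{13276827050}$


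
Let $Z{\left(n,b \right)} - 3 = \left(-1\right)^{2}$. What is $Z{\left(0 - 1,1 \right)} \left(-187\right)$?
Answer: $-748$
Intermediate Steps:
$Z{\left(n,b \right)} = 4$ ($Z{\left(n,b \right)} = 3 + \left(-1\right)^{2} = 3 + 1 = 4$)
$Z{\left(0 - 1,1 \right)} \left(-187\right) = 4 \left(-187\right) = -748$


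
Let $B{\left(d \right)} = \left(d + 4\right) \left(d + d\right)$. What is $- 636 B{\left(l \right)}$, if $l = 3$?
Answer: $-26712$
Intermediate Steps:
$B{\left(d \right)} = 2 d \left(4 + d\right)$ ($B{\left(d \right)} = \left(4 + d\right) 2 d = 2 d \left(4 + d\right)$)
$- 636 B{\left(l \right)} = - 636 \cdot 2 \cdot 3 \left(4 + 3\right) = - 636 \cdot 2 \cdot 3 \cdot 7 = \left(-636\right) 42 = -26712$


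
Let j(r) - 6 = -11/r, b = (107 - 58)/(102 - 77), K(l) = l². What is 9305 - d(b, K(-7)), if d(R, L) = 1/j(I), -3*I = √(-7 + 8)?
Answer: 362894/39 ≈ 9305.0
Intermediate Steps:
I = -⅓ (I = -√(-7 + 8)/3 = -√1/3 = -⅓*1 = -⅓ ≈ -0.33333)
b = 49/25 ≈ 1.9600
j(r) = 6 - 11/r
d(R, L) = 1/39 (d(R, L) = 1/(6 - 11/(-⅓)) = 1/(6 - 11*(-3)) = 1/(6 + 33) = 1/39)
9305 - d(b, K(-7)) = 9305 - 1*1/39 = 9305 - 1/39 = 362894/39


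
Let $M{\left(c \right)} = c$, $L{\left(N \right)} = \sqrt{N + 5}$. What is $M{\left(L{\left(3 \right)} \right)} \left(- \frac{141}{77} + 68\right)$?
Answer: $\frac{10190 \sqrt{2}}{77} \approx 187.15$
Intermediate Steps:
$L{\left(N \right)} = \sqrt{5 + N}$
$M{\left(L{\left(3 \right)} \right)} \left(- \frac{141}{77} + 68\right) = \sqrt{5 + 3} \left(- \frac{141}{77} + 68\right) = \sqrt{8} \left(\left(-141\right) \frac{1}{77} + 68\right) = 2 \sqrt{2} \left(- \frac{141}{77} + 68\right) = 2 \sqrt{2} \cdot \frac{5095}{77} = \frac{10190 \sqrt{2}}{77}$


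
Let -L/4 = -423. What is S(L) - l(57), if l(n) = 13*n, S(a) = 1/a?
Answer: -1253771/1692 ≈ -741.00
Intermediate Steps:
L = 1692 (L = -4*(-423) = 1692)
S(L) - l(57) = 1/1692 - 13*57 = 1/1692 - 1*741 = 1/1692 - 741 = -1253771/1692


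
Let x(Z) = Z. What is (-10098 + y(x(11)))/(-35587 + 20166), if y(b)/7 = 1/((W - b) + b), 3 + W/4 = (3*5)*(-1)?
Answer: 727063/1110312 ≈ 0.65483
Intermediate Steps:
W = -72 (W = -12 + 4*((3*5)*(-1)) = -12 + 4*(15*(-1)) = -12 + 4*(-15) = -12 - 60 = -72)
y(b) = -7/72 (y(b) = 7/((-72 - b) + b) = 7/(-72) = 7*(-1/72) = -7/72)
(-10098 + y(x(11)))/(-35587 + 20166) = (-10098 - 7/72)/(-35587 + 20166) = -727063/72/(-15421) = -727063/72*(-1/15421) = 727063/1110312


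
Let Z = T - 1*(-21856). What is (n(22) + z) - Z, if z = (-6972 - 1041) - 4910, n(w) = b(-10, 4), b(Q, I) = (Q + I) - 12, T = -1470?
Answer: -33327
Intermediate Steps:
b(Q, I) = -12 + I + Q (b(Q, I) = (I + Q) - 12 = -12 + I + Q)
n(w) = -18 (n(w) = -12 + 4 - 10 = -18)
z = -12923 (z = -8013 - 4910 = -12923)
Z = 20386 (Z = -1470 - 1*(-21856) = -1470 + 21856 = 20386)
(n(22) + z) - Z = (-18 - 12923) - 1*20386 = -12941 - 20386 = -33327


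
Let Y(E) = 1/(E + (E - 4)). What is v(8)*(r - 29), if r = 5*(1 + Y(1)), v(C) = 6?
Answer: -159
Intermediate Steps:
Y(E) = 1/(-4 + 2*E) (Y(E) = 1/(E + (-4 + E)) = 1/(-4 + 2*E))
r = 5/2 (r = 5*(1 + 1/(2*(-2 + 1))) = 5*(1 + (½)/(-1)) = 5*(1 + (½)*(-1)) = 5*(1 - ½) = 5*(½) = 5/2 ≈ 2.5000)
v(8)*(r - 29) = 6*(5/2 - 29) = 6*(-53/2) = -159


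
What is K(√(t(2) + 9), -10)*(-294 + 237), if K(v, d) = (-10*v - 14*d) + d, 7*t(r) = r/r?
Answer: -7410 + 4560*√7/7 ≈ -5686.5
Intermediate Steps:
t(r) = ⅐ (t(r) = (r/r)/7 = (⅐)*1 = ⅐)
K(v, d) = -13*d - 10*v (K(v, d) = (-14*d - 10*v) + d = -13*d - 10*v)
K(√(t(2) + 9), -10)*(-294 + 237) = (-13*(-10) - 10*√(⅐ + 9))*(-294 + 237) = (130 - 80*√7/7)*(-57) = -7410 + 4560*√7/7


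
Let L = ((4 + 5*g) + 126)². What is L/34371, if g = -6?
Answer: 10000/34371 ≈ 0.29094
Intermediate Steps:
L = 10000 (L = ((4 + 5*(-6)) + 126)² = ((4 - 30) + 126)² = (-26 + 126)² = 100² = 10000)
L/34371 = 10000/34371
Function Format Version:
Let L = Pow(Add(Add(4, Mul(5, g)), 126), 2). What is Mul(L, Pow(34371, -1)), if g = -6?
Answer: Rational(10000, 34371) ≈ 0.29094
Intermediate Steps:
L = 10000 (L = Pow(Add(Add(4, Mul(5, -6)), 126), 2) = Pow(Add(Add(4, -30), 126), 2) = Pow(Add(-26, 126), 2) = Pow(100, 2) = 10000)
Mul(L, Pow(34371, -1)) = Mul(10000, Pow(34371, -1)) = Mul(10000, Rational(1, 34371)) = Rational(10000, 34371)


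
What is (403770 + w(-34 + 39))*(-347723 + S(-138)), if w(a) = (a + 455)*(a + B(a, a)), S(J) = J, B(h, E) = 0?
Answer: -141255916270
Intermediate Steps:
w(a) = a*(455 + a) (w(a) = (a + 455)*(a + 0) = (455 + a)*a = a*(455 + a))
(403770 + w(-34 + 39))*(-347723 + S(-138)) = (403770 + (-34 + 39)*(455 + (-34 + 39)))*(-347723 - 138) = (403770 + 5*(455 + 5))*(-347861) = (403770 + 5*460)*(-347861) = (403770 + 2300)*(-347861) = 406070*(-347861) = -141255916270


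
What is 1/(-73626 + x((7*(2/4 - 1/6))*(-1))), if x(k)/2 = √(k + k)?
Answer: -15777/1161597406 - I*√42/8131181842 ≈ -1.3582e-5 - 7.9702e-10*I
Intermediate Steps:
x(k) = 2*√2*√k (x(k) = 2*√(k + k) = 2*√(2*k) = 2*(√2*√k) = 2*√2*√k)
1/(-73626 + x((7*(2/4 - 1/6))*(-1))) = 1/(-73626 + 2*√2*√((7*(2/4 - 1/6))*(-1))) = 1/(-73626 + 2*√2*√((7*(2*(¼) - 1*⅙))*(-1))) = 1/(-73626 + 2*√2*√((7*(½ - ⅙))*(-1))) = 1/(-73626 + 2*√2*√((7*(⅓))*(-1))) = 1/(-73626 + 2*√2*√((7/3)*(-1))) = 1/(-73626 + 2*√2*√(-7/3)) = 1/(-73626 + 2*√2*(I*√21/3)) = 1/(-73626 + 2*I*√42/3)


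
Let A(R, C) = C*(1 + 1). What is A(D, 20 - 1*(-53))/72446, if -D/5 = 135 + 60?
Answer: 73/36223 ≈ 0.0020153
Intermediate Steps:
D = -975 (D = -5*(135 + 60) = -5*195 = -975)
A(R, C) = 2*C (A(R, C) = C*2 = 2*C)
A(D, 20 - 1*(-53))/72446 = (2*(20 - 1*(-53)))/72446 = (2*(20 + 53))*(1/72446) = (2*73)*(1/72446) = 146*(1/72446) = 73/36223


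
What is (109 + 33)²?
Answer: 20164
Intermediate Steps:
(109 + 33)² = 142² = 20164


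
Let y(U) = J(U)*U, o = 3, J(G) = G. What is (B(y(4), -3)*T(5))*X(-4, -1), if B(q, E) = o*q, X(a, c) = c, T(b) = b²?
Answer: -1200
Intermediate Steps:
y(U) = U² (y(U) = U*U = U²)
B(q, E) = 3*q
(B(y(4), -3)*T(5))*X(-4, -1) = ((3*4²)*5²)*(-1) = ((3*16)*25)*(-1) = (48*25)*(-1) = 1200*(-1) = -1200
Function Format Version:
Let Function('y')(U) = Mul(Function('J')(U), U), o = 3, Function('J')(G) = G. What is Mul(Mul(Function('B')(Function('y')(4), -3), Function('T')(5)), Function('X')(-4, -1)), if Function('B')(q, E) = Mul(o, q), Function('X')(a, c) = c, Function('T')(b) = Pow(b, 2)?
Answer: -1200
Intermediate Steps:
Function('y')(U) = Pow(U, 2) (Function('y')(U) = Mul(U, U) = Pow(U, 2))
Function('B')(q, E) = Mul(3, q)
Mul(Mul(Function('B')(Function('y')(4), -3), Function('T')(5)), Function('X')(-4, -1)) = Mul(Mul(Mul(3, Pow(4, 2)), Pow(5, 2)), -1) = Mul(Mul(Mul(3, 16), 25), -1) = Mul(Mul(48, 25), -1) = Mul(1200, -1) = -1200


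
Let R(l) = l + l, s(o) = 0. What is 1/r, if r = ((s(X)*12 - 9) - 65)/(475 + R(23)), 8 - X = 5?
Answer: -521/74 ≈ -7.0405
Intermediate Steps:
X = 3 (X = 8 - 1*5 = 8 - 5 = 3)
R(l) = 2*l
r = -74/521 (r = ((0*12 - 9) - 65)/(475 + 2*23) = ((0 - 9) - 65)/(475 + 46) = (-9 - 65)/521 = -74*1/521 = -74/521 ≈ -0.14203)
1/r = 1/(-74/521) = -521/74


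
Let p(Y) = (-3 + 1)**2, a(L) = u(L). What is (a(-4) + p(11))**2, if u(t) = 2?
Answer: 36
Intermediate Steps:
a(L) = 2
p(Y) = 4 (p(Y) = (-2)**2 = 4)
(a(-4) + p(11))**2 = (2 + 4)**2 = 6**2 = 36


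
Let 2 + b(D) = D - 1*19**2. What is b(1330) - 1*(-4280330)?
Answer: 4281297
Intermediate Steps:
b(D) = -363 + D (b(D) = -2 + (D - 1*19**2) = -2 + (D - 1*361) = -2 + (D - 361) = -2 + (-361 + D) = -363 + D)
b(1330) - 1*(-4280330) = (-363 + 1330) - 1*(-4280330) = 967 + 4280330 = 4281297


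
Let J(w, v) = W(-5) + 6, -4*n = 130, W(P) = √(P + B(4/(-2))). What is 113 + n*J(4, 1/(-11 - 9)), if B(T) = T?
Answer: -82 - 65*I*√7/2 ≈ -82.0 - 85.987*I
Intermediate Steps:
W(P) = √(-2 + P) (W(P) = √(P + 4/(-2)) = √(P + 4*(-½)) = √(P - 2) = √(-2 + P))
n = -65/2 (n = -¼*130 = -65/2 ≈ -32.500)
J(w, v) = 6 + I*√7 (J(w, v) = √(-2 - 5) + 6 = √(-7) + 6 = I*√7 + 6 = 6 + I*√7)
113 + n*J(4, 1/(-11 - 9)) = 113 - 65*(6 + I*√7)/2 = 113 + (-195 - 65*I*√7/2) = -82 - 65*I*√7/2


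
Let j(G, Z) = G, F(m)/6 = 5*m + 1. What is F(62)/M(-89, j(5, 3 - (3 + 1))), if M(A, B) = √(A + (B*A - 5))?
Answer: -1866*I*√11/77 ≈ -80.374*I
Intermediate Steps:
F(m) = 6 + 30*m (F(m) = 6*(5*m + 1) = 6*(1 + 5*m) = 6 + 30*m)
M(A, B) = √(-5 + A + A*B) (M(A, B) = √(A + (A*B - 5)) = √(A + (-5 + A*B)) = √(-5 + A + A*B))
F(62)/M(-89, j(5, 3 - (3 + 1))) = (6 + 30*62)/(√(-5 - 89 - 89*5)) = (6 + 1860)/(√(-5 - 89 - 445)) = 1866/(√(-539)) = 1866/((7*I*√11)) = 1866*(-I*√11/77) = -1866*I*√11/77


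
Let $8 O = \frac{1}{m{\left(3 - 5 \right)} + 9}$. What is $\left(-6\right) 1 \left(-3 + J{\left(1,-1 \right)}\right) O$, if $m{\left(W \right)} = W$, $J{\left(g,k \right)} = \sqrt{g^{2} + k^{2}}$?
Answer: $\frac{9}{28} - \frac{3 \sqrt{2}}{28} \approx 0.16991$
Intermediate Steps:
$O = \frac{1}{56}$ ($O = \frac{1}{8 \left(\left(3 - 5\right) + 9\right)} = \frac{1}{8 \left(-2 + 9\right)} = \frac{1}{8 \cdot 7} = \frac{1}{8} \cdot \frac{1}{7} = \frac{1}{56} \approx 0.017857$)
$\left(-6\right) 1 \left(-3 + J{\left(1,-1 \right)}\right) O = \left(-6\right) 1 \left(-3 + \sqrt{1^{2} + \left(-1\right)^{2}}\right) \frac{1}{56} = - 6 \left(-3 + \sqrt{1 + 1}\right) \frac{1}{56} = - 6 \left(-3 + \sqrt{2}\right) \frac{1}{56} = - 6 \left(- \frac{3}{56} + \frac{\sqrt{2}}{56}\right) = \frac{9}{28} - \frac{3 \sqrt{2}}{28}$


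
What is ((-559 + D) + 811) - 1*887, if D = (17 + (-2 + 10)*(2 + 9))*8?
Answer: 205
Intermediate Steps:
D = 840 (D = (17 + 8*11)*8 = (17 + 88)*8 = 105*8 = 840)
((-559 + D) + 811) - 1*887 = ((-559 + 840) + 811) - 1*887 = (281 + 811) - 887 = 1092 - 887 = 205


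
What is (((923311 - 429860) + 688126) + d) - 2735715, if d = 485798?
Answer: -1068340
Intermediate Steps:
(((923311 - 429860) + 688126) + d) - 2735715 = (((923311 - 429860) + 688126) + 485798) - 2735715 = ((493451 + 688126) + 485798) - 2735715 = (1181577 + 485798) - 2735715 = 1667375 - 2735715 = -1068340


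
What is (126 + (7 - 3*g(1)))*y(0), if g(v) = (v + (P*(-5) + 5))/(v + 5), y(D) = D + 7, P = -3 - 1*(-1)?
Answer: 875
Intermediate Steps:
P = -2 (P = -3 + 1 = -2)
y(D) = 7 + D
g(v) = (15 + v)/(5 + v) (g(v) = (v + (-2*(-5) + 5))/(v + 5) = (v + (10 + 5))/(5 + v) = (v + 15)/(5 + v) = (15 + v)/(5 + v))
(126 + (7 - 3*g(1)))*y(0) = (126 + (7 - 3*(15 + 1)/(5 + 1)))*(7 + 0) = (126 + (7 - 3*16/6))*7 = (126 + (7 - 16/2))*7 = (126 + (7 - 3*8/3))*7 = (126 + (7 - 8))*7 = (126 - 1)*7 = 125*7 = 875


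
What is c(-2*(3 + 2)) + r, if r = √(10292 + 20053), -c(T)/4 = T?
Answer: 40 + 17*√105 ≈ 214.20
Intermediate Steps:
c(T) = -4*T
r = 17*√105 (r = √30345 = 17*√105 ≈ 174.20)
c(-2*(3 + 2)) + r = -(-8)*(3 + 2) + 17*√105 = -(-8)*5 + 17*√105 = -4*(-10) + 17*√105 = 40 + 17*√105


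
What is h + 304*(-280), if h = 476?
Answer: -84644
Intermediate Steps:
h + 304*(-280) = 476 + 304*(-280) = 476 - 85120 = -84644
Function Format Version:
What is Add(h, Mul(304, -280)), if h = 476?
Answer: -84644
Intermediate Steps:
Add(h, Mul(304, -280)) = Add(476, Mul(304, -280)) = Add(476, -85120) = -84644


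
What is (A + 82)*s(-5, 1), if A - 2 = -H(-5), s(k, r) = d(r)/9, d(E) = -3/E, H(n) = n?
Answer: -89/3 ≈ -29.667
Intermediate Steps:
s(k, r) = -1/(3*r) (s(k, r) = -3/r/9 = -3/r*(⅑) = -1/(3*r))
A = 7 (A = 2 - 1*(-5) = 2 + 5 = 7)
(A + 82)*s(-5, 1) = (7 + 82)*(-⅓/1) = 89*(-⅓*1) = 89*(-⅓) = -89/3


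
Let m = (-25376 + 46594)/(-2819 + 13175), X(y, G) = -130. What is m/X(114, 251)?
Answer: -10609/673140 ≈ -0.015760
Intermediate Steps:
m = 10609/5178 (m = 21218/10356 = 21218*(1/10356) = 10609/5178 ≈ 2.0489)
m/X(114, 251) = (10609/5178)/(-130) = (10609/5178)*(-1/130) = -10609/673140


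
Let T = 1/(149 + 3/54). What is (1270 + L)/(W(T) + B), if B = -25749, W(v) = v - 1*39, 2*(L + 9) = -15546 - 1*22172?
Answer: 7869239/11531531 ≈ 0.68241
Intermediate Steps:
L = -18868 (L = -9 + (-15546 - 1*22172)/2 = -9 + (-15546 - 22172)/2 = -9 + (1/2)*(-37718) = -9 - 18859 = -18868)
T = 18/2683 (T = 1/(149 + 3*(1/54)) = 1/(149 + 1/18) = 1/(2683/18) = 18/2683 ≈ 0.0067089)
W(v) = -39 + v (W(v) = v - 39 = -39 + v)
(1270 + L)/(W(T) + B) = (1270 - 18868)/((-39 + 18/2683) - 25749) = -17598/(-104619/2683 - 25749) = -17598/(-69189186/2683) = -17598*(-2683/69189186) = 7869239/11531531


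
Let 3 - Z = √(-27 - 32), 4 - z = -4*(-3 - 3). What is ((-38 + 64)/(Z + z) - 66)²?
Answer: 2*(-265225*I + 37884*√59)/(-115*I + 17*√59) ≈ 4524.9 - 77.21*I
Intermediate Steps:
z = -20 (z = 4 - (-4)*(-3 - 3) = 4 - (-4)*(-6) = 4 - 1*24 = 4 - 24 = -20)
Z = 3 - I*√59 (Z = 3 - √(-27 - 32) = 3 - √(-59) = 3 - I*√59 ≈ 3.0 - 7.6811*I)
((-38 + 64)/(Z + z) - 66)² = ((-38 + 64)/((3 - I*√59) - 20) - 66)² = (26/(-17 - I*√59) - 66)² = (-66 + 26/(-17 - I*√59))²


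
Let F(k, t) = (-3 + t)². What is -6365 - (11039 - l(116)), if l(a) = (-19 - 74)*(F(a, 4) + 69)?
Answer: -23914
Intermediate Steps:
l(a) = -6510 (l(a) = (-19 - 74)*((-3 + 4)² + 69) = -93*(1² + 69) = -93*(1 + 69) = -93*70 = -6510)
-6365 - (11039 - l(116)) = -6365 - (11039 - 1*(-6510)) = -6365 - (11039 + 6510) = -6365 - 1*17549 = -6365 - 17549 = -23914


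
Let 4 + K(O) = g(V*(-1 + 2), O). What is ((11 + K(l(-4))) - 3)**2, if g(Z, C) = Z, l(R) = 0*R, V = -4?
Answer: 0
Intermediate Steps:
l(R) = 0
K(O) = -8 (K(O) = -4 - 4*(-1 + 2) = -4 - 4*1 = -4 - 4 = -8)
((11 + K(l(-4))) - 3)**2 = ((11 - 8) - 3)**2 = (3 - 3)**2 = 0**2 = 0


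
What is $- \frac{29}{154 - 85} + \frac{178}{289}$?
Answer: $\frac{3901}{19941} \approx 0.19563$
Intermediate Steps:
$- \frac{29}{154 - 85} + \frac{178}{289} = - \frac{29}{154 - 85} + 178 \cdot \frac{1}{289} = - \frac{29}{69} + \frac{178}{289} = \frac{3901}{19941}$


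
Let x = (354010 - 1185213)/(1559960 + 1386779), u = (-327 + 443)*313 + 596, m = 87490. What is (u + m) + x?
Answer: 366555819963/2946739 ≈ 1.2439e+5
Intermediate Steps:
u = 36904 (u = 116*313 + 596 = 36308 + 596 = 36904)
x = -831203/2946739 ≈ -0.28208
(u + m) + x = (36904 + 87490) - 831203/2946739 = 124394 - 831203/2946739 = 366555819963/2946739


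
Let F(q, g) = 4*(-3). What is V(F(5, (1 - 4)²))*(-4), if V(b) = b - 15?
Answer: 108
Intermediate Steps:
F(q, g) = -12
V(b) = -15 + b
V(F(5, (1 - 4)²))*(-4) = (-15 - 12)*(-4) = -27*(-4) = 108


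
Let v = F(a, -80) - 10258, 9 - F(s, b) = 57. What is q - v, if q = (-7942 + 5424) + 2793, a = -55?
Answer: 10581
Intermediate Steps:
F(s, b) = -48 (F(s, b) = 9 - 1*57 = 9 - 57 = -48)
q = 275 (q = -2518 + 2793 = 275)
v = -10306 (v = -48 - 10258 = -10306)
q - v = 275 - 1*(-10306) = 275 + 10306 = 10581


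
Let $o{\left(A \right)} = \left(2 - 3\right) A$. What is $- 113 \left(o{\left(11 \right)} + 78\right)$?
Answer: $-7571$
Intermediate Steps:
$o{\left(A \right)} = - A$
$- 113 \left(o{\left(11 \right)} + 78\right) = - 113 \left(\left(-1\right) 11 + 78\right) = - 113 \left(-11 + 78\right) = \left(-113\right) 67 = -7571$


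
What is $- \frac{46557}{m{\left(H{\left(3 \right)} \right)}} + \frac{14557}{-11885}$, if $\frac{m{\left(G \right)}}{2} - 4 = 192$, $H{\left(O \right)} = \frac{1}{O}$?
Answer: $- \frac{79862327}{665560} \approx -119.99$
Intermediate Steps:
$m{\left(G \right)} = 392$ ($m{\left(G \right)} = 8 + 2 \cdot 192 = 8 + 384 = 392$)
$- \frac{46557}{m{\left(H{\left(3 \right)} \right)}} + \frac{14557}{-11885} = - \frac{46557}{392} + \frac{14557}{-11885} = \left(-46557\right) \frac{1}{392} + 14557 \left(- \frac{1}{11885}\right) = - \frac{6651}{56} - \frac{14557}{11885} = - \frac{79862327}{665560}$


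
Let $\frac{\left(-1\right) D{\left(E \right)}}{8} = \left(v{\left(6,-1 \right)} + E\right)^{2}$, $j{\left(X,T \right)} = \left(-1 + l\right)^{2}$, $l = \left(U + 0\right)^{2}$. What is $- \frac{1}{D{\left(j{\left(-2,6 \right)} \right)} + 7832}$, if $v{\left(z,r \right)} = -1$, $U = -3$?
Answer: $\frac{1}{23920} \approx 4.1806 \cdot 10^{-5}$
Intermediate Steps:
$l = 9$ ($l = \left(-3 + 0\right)^{2} = \left(-3\right)^{2} = 9$)
$j{\left(X,T \right)} = 64$ ($j{\left(X,T \right)} = \left(-1 + 9\right)^{2} = 8^{2} = 64$)
$D{\left(E \right)} = - 8 \left(-1 + E\right)^{2}$
$- \frac{1}{D{\left(j{\left(-2,6 \right)} \right)} + 7832} = - \frac{1}{- 8 \left(-1 + 64\right)^{2} + 7832} = - \frac{1}{- 8 \cdot 63^{2} + 7832} = - \frac{1}{\left(-8\right) 3969 + 7832} = - \frac{1}{-31752 + 7832} = - \frac{1}{-23920} = \left(-1\right) \left(- \frac{1}{23920}\right) = \frac{1}{23920}$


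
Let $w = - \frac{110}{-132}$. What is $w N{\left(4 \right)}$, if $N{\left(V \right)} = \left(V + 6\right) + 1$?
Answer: $\frac{55}{6} \approx 9.1667$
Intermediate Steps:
$N{\left(V \right)} = 7 + V$ ($N{\left(V \right)} = \left(6 + V\right) + 1 = 7 + V$)
$w = \frac{5}{6}$ ($w = \left(-110\right) \left(- \frac{1}{132}\right) = \frac{5}{6} \approx 0.83333$)
$w N{\left(4 \right)} = \frac{5 \left(7 + 4\right)}{6} = \frac{5}{6} \cdot 11 = \frac{55}{6}$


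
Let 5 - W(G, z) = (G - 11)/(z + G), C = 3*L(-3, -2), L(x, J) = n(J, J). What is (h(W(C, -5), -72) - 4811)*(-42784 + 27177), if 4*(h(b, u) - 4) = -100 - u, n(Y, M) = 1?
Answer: 75132098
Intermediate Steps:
L(x, J) = 1
C = 3 (C = 3*1 = 3)
W(G, z) = 5 - (-11 + G)/(G + z) (W(G, z) = 5 - (G - 11)/(z + G) = 5 - (-11 + G)/(G + z))
h(b, u) = -21 - u/4 (h(b, u) = 4 + (-100 - u)/4 = 4 + (-25 - u/4) = -21 - u/4)
(h(W(C, -5), -72) - 4811)*(-42784 + 27177) = ((-21 - ¼*(-72)) - 4811)*(-42784 + 27177) = ((-21 + 18) - 4811)*(-15607) = (-3 - 4811)*(-15607) = -4814*(-15607) = 75132098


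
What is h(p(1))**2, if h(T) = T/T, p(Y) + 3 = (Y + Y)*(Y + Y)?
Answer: 1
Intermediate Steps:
p(Y) = -3 + 4*Y**2 (p(Y) = -3 + (Y + Y)*(Y + Y) = -3 + (2*Y)*(2*Y) = -3 + 4*Y**2)
h(T) = 1
h(p(1))**2 = 1**2 = 1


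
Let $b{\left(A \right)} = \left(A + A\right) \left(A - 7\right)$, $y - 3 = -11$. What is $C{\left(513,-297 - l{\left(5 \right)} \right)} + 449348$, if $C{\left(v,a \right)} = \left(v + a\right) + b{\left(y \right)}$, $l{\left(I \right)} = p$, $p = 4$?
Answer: $449800$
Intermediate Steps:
$y = -8$ ($y = 3 - 11 = -8$)
$l{\left(I \right)} = 4$
$b{\left(A \right)} = 2 A \left(-7 + A\right)$
$C{\left(v,a \right)} = 240 + a + v$ ($C{\left(v,a \right)} = \left(v + a\right) + 2 \left(-8\right) \left(-7 - 8\right) = \left(a + v\right) + 2 \left(-8\right) \left(-15\right) = \left(a + v\right) + 240 = 240 + a + v$)
$C{\left(513,-297 - l{\left(5 \right)} \right)} + 449348 = \left(240 - 301 + 513\right) + 449348 = 452 + 449348 = 449800$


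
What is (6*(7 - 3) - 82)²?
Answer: 3364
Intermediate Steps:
(6*(7 - 3) - 82)² = (6*4 - 82)² = (24 - 82)² = (-58)² = 3364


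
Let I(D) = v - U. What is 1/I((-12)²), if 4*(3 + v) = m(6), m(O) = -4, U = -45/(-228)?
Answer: -76/319 ≈ -0.23824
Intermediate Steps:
U = 15/76 (U = -45*(-1/228) = 15/76 ≈ 0.19737)
v = -4 (v = -3 + (¼)*(-4) = -3 - 1 = -4)
I(D) = -319/76 (I(D) = -4 - 1*15/76 = -4 - 15/76 = -319/76)
1/I((-12)²) = 1/(-319/76) = -76/319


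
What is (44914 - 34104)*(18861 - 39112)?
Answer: -218913310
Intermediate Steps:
(44914 - 34104)*(18861 - 39112) = 10810*(-20251) = -218913310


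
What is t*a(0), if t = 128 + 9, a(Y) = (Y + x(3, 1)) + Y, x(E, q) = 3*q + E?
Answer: 822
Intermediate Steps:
x(E, q) = E + 3*q
a(Y) = 6 + 2*Y (a(Y) = (Y + (3 + 3*1)) + Y = (Y + (3 + 3)) + Y = (Y + 6) + Y = (6 + Y) + Y = 6 + 2*Y)
t = 137
t*a(0) = 137*(6 + 2*0) = 137*(6 + 0) = 137*6 = 822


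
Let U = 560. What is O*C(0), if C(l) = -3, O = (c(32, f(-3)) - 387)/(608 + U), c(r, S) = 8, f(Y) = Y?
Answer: 1137/1168 ≈ 0.97346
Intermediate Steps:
O = -379/1168 (O = (8 - 387)/(608 + 560) = -379/1168 ≈ -0.32449)
O*C(0) = -379/1168*(-3) = 1137/1168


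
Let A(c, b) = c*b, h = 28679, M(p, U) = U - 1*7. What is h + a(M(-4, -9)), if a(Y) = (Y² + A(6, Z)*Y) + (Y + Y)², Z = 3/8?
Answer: 29923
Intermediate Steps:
M(p, U) = -7 + U (M(p, U) = U - 7 = -7 + U)
Z = 3/8 (Z = 3*(⅛) = 3/8 ≈ 0.37500)
A(c, b) = b*c
a(Y) = 5*Y² + 9*Y/4 (a(Y) = (Y² + ((3/8)*6)*Y) + (Y + Y)² = (Y² + 9*Y/4) + (2*Y)² = (Y² + 9*Y/4) + 4*Y² = 5*Y² + 9*Y/4)
h + a(M(-4, -9)) = 28679 + (-7 - 9)*(9 + 20*(-7 - 9))/4 = 28679 + (¼)*(-16)*(9 + 20*(-16)) = 28679 + (¼)*(-16)*(9 - 320) = 28679 + (¼)*(-16)*(-311) = 28679 + 1244 = 29923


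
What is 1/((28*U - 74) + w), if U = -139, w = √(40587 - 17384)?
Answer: -3966/15705953 - √23203/15705953 ≈ -0.00026221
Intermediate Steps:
w = √23203 ≈ 152.33
1/((28*U - 74) + w) = 1/((28*(-139) - 74) + √23203) = 1/((-3892 - 74) + √23203) = 1/(-3966 + √23203)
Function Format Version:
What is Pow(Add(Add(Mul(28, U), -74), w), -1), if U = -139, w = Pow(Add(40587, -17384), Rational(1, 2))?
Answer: Add(Rational(-3966, 15705953), Mul(Rational(-1, 15705953), Pow(23203, Rational(1, 2)))) ≈ -0.00026221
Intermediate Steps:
w = Pow(23203, Rational(1, 2)) ≈ 152.33
Pow(Add(Add(Mul(28, U), -74), w), -1) = Pow(Add(Add(Mul(28, -139), -74), Pow(23203, Rational(1, 2))), -1) = Pow(Add(Add(-3892, -74), Pow(23203, Rational(1, 2))), -1) = Pow(Add(-3966, Pow(23203, Rational(1, 2))), -1)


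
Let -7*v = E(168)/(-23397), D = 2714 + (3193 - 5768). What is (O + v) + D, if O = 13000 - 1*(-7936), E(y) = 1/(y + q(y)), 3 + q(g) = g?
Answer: 1149396927526/54538407 ≈ 21075.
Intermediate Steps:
q(g) = -3 + g
E(y) = 1/(-3 + 2*y) (E(y) = 1/(y + (-3 + y)) = 1/(-3 + 2*y))
O = 20936 (O = 13000 + 7936 = 20936)
D = 139 (D = 2714 - 2575 = 139)
v = 1/54538407 (v = -1/(7*(-3 + 2*168)*(-23397)) = -(-1)/(7*(-3 + 336)*23397) = -(-1)/(7*333*23397) = -(-1)/(2331*23397) = -⅐*(-1/7791201) = 1/54538407 ≈ 1.8336e-8)
(O + v) + D = (20936 + 1/54538407) + 139 = 1141816088953/54538407 + 139 = 1149396927526/54538407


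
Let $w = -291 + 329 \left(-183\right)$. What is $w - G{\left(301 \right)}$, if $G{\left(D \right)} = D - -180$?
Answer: $-60979$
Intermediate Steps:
$G{\left(D \right)} = 180 + D$ ($G{\left(D \right)} = D + 180 = 180 + D$)
$w = -60498$ ($w = -291 - 60207 = -60498$)
$w - G{\left(301 \right)} = -60498 - \left(180 + 301\right) = -60498 - 481 = -60979$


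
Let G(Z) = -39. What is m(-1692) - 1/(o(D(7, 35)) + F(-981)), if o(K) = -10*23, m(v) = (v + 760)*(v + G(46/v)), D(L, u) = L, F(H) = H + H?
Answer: 3536336065/2192 ≈ 1.6133e+6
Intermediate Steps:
F(H) = 2*H
m(v) = (-39 + v)*(760 + v) (m(v) = (v + 760)*(v - 39) = (760 + v)*(-39 + v) = (-39 + v)*(760 + v))
o(K) = -230
m(-1692) - 1/(o(D(7, 35)) + F(-981)) = (-29640 + (-1692)² + 721*(-1692)) - 1/(-230 + 2*(-981)) = (-29640 + 2862864 - 1219932) - 1/(-230 - 1962) = 1613292 - 1/(-2192) = 1613292 - 1*(-1/2192) = 1613292 + 1/2192 = 3536336065/2192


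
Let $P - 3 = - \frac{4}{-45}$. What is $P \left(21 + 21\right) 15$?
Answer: $1946$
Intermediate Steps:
$P = \frac{139}{45}$ ($P = 3 - \frac{4}{-45} = 3 - - \frac{4}{45} = 3 + \frac{4}{45} = \frac{139}{45} \approx 3.0889$)
$P \left(21 + 21\right) 15 = \frac{139 \left(21 + 21\right)}{45} \cdot 15 = \frac{139}{45} \cdot 42 \cdot 15 = \frac{1946}{15} \cdot 15 = 1946$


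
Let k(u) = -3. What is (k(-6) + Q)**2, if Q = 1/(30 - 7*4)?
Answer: 25/4 ≈ 6.2500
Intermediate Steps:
Q = 1/2 (Q = 1/(30 - 28) = 1/2 ≈ 0.50000)
(k(-6) + Q)**2 = (-3 + 1/2)**2 = (-5/2)**2 = 25/4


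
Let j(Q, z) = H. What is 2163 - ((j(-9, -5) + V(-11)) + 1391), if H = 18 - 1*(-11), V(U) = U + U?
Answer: 765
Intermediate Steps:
V(U) = 2*U
H = 29 (H = 18 + 11 = 29)
j(Q, z) = 29
2163 - ((j(-9, -5) + V(-11)) + 1391) = 2163 - ((29 + 2*(-11)) + 1391) = 2163 - ((29 - 22) + 1391) = 2163 - (7 + 1391) = 2163 - 1*1398 = 2163 - 1398 = 765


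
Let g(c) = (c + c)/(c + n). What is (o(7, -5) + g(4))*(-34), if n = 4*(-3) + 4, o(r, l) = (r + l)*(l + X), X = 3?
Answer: 204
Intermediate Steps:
o(r, l) = (3 + l)*(l + r) (o(r, l) = (r + l)*(l + 3) = (l + r)*(3 + l) = (3 + l)*(l + r))
n = -8 (n = -12 + 4 = -8)
g(c) = 2*c/(-8 + c) (g(c) = (c + c)/(c - 8) = (2*c)/(-8 + c) = 2*c/(-8 + c))
(o(7, -5) + g(4))*(-34) = (((-5)² + 3*(-5) + 3*7 - 5*7) + 2*4/(-8 + 4))*(-34) = ((25 - 15 + 21 - 35) + 2*4/(-4))*(-34) = (-4 + 2*4*(-¼))*(-34) = (-4 - 2)*(-34) = -6*(-34) = 204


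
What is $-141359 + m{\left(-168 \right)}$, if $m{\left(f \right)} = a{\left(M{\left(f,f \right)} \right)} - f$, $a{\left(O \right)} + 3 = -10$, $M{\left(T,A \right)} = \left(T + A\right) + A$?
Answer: $-141204$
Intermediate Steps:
$M{\left(T,A \right)} = T + 2 A$ ($M{\left(T,A \right)} = \left(A + T\right) + A = T + 2 A$)
$a{\left(O \right)} = -13$ ($a{\left(O \right)} = -3 - 10 = -13$)
$m{\left(f \right)} = -13 - f$
$-141359 + m{\left(-168 \right)} = -141359 - -155 = -141359 + \left(-13 + 168\right) = -141359 + 155 = -141204$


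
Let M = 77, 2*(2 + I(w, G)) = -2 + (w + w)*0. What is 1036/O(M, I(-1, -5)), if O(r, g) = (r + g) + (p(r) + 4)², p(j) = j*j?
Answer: 1036/35200563 ≈ 2.9431e-5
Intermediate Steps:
I(w, G) = -3 (I(w, G) = -2 + (-2 + (w + w)*0)/2 = -2 + (-2 + (2*w)*0)/2 = -2 + (-2 + 0)/2 = -2 + (½)*(-2) = -2 - 1 = -3)
p(j) = j²
O(r, g) = g + r + (4 + r²)² (O(r, g) = (r + g) + (r² + 4)² = (g + r) + (4 + r²)² = g + r + (4 + r²)²)
1036/O(M, I(-1, -5)) = 1036/(-3 + 77 + (4 + 77²)²) = 1036/(-3 + 77 + (4 + 5929)²) = 1036/(-3 + 77 + 5933²) = 1036/(-3 + 77 + 35200489) = 1036/35200563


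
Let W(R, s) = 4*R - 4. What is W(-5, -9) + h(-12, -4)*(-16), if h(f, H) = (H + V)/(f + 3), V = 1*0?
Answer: -280/9 ≈ -31.111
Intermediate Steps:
V = 0
h(f, H) = H/(3 + f) (h(f, H) = (H + 0)/(f + 3) = H/(3 + f))
W(R, s) = -4 + 4*R
W(-5, -9) + h(-12, -4)*(-16) = (-4 + 4*(-5)) - 4/(3 - 12)*(-16) = (-4 - 20) - 4/(-9)*(-16) = -24 - 4*(-⅑)*(-16) = -24 + (4/9)*(-16) = -24 - 64/9 = -280/9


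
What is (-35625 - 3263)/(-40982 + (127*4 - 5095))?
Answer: 38888/45569 ≈ 0.85339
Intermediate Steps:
(-35625 - 3263)/(-40982 + (127*4 - 5095)) = -38888/(-40982 + (508 - 5095)) = -38888/(-40982 - 4587) = -38888/(-45569) = -38888*(-1/45569) = 38888/45569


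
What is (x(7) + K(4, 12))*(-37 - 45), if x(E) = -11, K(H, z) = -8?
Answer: 1558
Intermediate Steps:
(x(7) + K(4, 12))*(-37 - 45) = (-11 - 8)*(-37 - 45) = -19*(-82) = 1558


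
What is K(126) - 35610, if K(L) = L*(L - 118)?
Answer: -34602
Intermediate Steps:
K(L) = L*(-118 + L)
K(126) - 35610 = 126*(-118 + 126) - 35610 = 126*8 - 35610 = 1008 - 35610 = -34602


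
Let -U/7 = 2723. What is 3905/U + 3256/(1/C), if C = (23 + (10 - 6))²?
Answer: 45243643159/19061 ≈ 2.3736e+6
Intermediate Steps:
U = -19061 (U = -7*2723 = -19061)
C = 729 (C = (23 + 4)² = 27² = 729)
3905/U + 3256/(1/C) = 3905/(-19061) + 3256/(1/729) = 3905*(-1/19061) + 3256/(1/729) = -3905/19061 + 3256*729 = -3905/19061 + 2373624 = 45243643159/19061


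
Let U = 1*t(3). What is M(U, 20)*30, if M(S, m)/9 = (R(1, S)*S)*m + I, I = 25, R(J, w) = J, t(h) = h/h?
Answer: 12150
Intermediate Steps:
t(h) = 1
U = 1 (U = 1*1 = 1)
M(S, m) = 225 + 9*S*m (M(S, m) = 9*((1*S)*m + 25) = 9*(S*m + 25) = 9*(25 + S*m) = 225 + 9*S*m)
M(U, 20)*30 = (225 + 9*1*20)*30 = (225 + 180)*30 = 405*30 = 12150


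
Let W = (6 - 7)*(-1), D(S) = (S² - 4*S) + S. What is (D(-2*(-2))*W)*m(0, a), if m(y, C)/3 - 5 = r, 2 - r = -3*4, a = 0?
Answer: 228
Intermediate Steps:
D(S) = S² - 3*S
r = 14 (r = 2 - (-3)*4 = 2 - 1*(-12) = 2 + 12 = 14)
m(y, C) = 57 (m(y, C) = 15 + 3*14 = 15 + 42 = 57)
W = 1 (W = -1*(-1) = 1)
(D(-2*(-2))*W)*m(0, a) = (((-2*(-2))*(-3 - 2*(-2)))*1)*57 = ((4*(-3 + 4))*1)*57 = ((4*1)*1)*57 = (4*1)*57 = 4*57 = 228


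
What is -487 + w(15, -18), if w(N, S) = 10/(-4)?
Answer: -979/2 ≈ -489.50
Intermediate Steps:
w(N, S) = -5/2 (w(N, S) = 10*(-¼) = -5/2)
-487 + w(15, -18) = -487 - 5/2 = -979/2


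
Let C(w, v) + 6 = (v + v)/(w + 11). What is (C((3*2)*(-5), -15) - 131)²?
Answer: 6620329/361 ≈ 18339.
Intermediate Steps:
C(w, v) = -6 + 2*v/(11 + w) (C(w, v) = -6 + (v + v)/(w + 11) = -6 + (2*v)/(11 + w) = -6 + 2*v/(11 + w))
(C((3*2)*(-5), -15) - 131)² = (2*(-33 - 15 - 3*3*2*(-5))/(11 + (3*2)*(-5)) - 131)² = (2*(-33 - 15 - 18*(-5))/(11 + 6*(-5)) - 131)² = (2*(-33 - 15 - 3*(-30))/(11 - 30) - 131)² = (2*(-33 - 15 + 90)/(-19) - 131)² = (2*(-1/19)*42 - 131)² = (-84/19 - 131)² = (-2573/19)² = 6620329/361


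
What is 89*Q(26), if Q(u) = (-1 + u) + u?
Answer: 4539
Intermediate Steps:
Q(u) = -1 + 2*u
89*Q(26) = 89*(-1 + 2*26) = 89*(-1 + 52) = 89*51 = 4539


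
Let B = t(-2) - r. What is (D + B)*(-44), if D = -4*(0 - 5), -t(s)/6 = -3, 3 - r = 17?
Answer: -2288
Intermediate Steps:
r = -14 (r = 3 - 1*17 = 3 - 17 = -14)
t(s) = 18 (t(s) = -6*(-3) = 18)
B = 32 (B = 18 - 1*(-14) = 18 + 14 = 32)
D = 20 (D = -4*(-5) = 20)
(D + B)*(-44) = (20 + 32)*(-44) = 52*(-44) = -2288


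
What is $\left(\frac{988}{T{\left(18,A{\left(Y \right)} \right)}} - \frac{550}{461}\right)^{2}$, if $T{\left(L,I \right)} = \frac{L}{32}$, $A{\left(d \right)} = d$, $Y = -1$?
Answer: $\frac{53035359721444}{17214201} \approx 3.0809 \cdot 10^{6}$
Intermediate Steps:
$T{\left(L,I \right)} = \frac{L}{32}$ ($T{\left(L,I \right)} = L \frac{1}{32} = \frac{L}{32}$)
$\left(\frac{988}{T{\left(18,A{\left(Y \right)} \right)}} - \frac{550}{461}\right)^{2} = \left(\frac{988}{\frac{1}{32} \cdot 18} - \frac{550}{461}\right)^{2} = \left(\frac{988}{\frac{9}{16}} - \frac{550}{461}\right)^{2} = \left(988 \cdot \frac{16}{9} - \frac{550}{461}\right)^{2} = \left(\frac{15808}{9} - \frac{550}{461}\right)^{2} = \left(\frac{7282538}{4149}\right)^{2} = \frac{53035359721444}{17214201}$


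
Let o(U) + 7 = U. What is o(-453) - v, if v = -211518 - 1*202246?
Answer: 413304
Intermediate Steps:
o(U) = -7 + U
v = -413764 (v = -211518 - 202246 = -413764)
o(-453) - v = (-7 - 453) - 1*(-413764) = -460 + 413764 = 413304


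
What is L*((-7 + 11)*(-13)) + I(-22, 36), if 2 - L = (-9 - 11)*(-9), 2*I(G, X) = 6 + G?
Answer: 9248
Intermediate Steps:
I(G, X) = 3 + G/2 (I(G, X) = (6 + G)/2 = 3 + G/2)
L = -178 (L = 2 - (-9 - 11)*(-9) = 2 - (-20)*(-9) = 2 - 1*180 = 2 - 180 = -178)
L*((-7 + 11)*(-13)) + I(-22, 36) = -178*(-7 + 11)*(-13) + (3 + (½)*(-22)) = -712*(-13) + (3 - 11) = -178*(-52) - 8 = 9256 - 8 = 9248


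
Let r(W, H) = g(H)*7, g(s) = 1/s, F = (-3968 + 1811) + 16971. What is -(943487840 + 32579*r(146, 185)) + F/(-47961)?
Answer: -930152854980547/985865 ≈ -9.4349e+8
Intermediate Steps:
F = 14814 (F = -2157 + 16971 = 14814)
r(W, H) = 7/H
-(943487840 + 32579*r(146, 185)) + F/(-47961) = -32579/(1/(7/185 + 28960)) + 14814/(-47961) = -32579/(1/(7*(1/185) + 28960)) + 14814*(-1/47961) = -32579/(1/(7/185 + 28960)) - 1646/5329 = -32579/(1/(5357607/185)) - 1646/5329 = -32579/185/5357607 - 1646/5329 = -32579*5357607/185 - 1646/5329 = -174545478453/185 - 1646/5329 = -930152854980547/985865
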